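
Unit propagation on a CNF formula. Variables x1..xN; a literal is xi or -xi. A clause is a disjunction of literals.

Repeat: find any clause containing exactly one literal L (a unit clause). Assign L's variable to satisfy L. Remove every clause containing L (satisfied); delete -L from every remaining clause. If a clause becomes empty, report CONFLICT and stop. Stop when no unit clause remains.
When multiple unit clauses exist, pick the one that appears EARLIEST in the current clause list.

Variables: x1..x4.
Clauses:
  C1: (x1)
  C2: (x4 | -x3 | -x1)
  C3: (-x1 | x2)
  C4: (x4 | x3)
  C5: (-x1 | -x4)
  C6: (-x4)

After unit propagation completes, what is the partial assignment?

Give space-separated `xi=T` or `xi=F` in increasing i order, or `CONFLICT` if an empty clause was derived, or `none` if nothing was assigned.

unit clause [1] forces x1=T; simplify:
  drop -1 from [4, -3, -1] -> [4, -3]
  drop -1 from [-1, 2] -> [2]
  drop -1 from [-1, -4] -> [-4]
  satisfied 1 clause(s); 5 remain; assigned so far: [1]
unit clause [2] forces x2=T; simplify:
  satisfied 1 clause(s); 4 remain; assigned so far: [1, 2]
unit clause [-4] forces x4=F; simplify:
  drop 4 from [4, -3] -> [-3]
  drop 4 from [4, 3] -> [3]
  satisfied 2 clause(s); 2 remain; assigned so far: [1, 2, 4]
unit clause [-3] forces x3=F; simplify:
  drop 3 from [3] -> [] (empty!)
  satisfied 1 clause(s); 1 remain; assigned so far: [1, 2, 3, 4]
CONFLICT (empty clause)

Answer: CONFLICT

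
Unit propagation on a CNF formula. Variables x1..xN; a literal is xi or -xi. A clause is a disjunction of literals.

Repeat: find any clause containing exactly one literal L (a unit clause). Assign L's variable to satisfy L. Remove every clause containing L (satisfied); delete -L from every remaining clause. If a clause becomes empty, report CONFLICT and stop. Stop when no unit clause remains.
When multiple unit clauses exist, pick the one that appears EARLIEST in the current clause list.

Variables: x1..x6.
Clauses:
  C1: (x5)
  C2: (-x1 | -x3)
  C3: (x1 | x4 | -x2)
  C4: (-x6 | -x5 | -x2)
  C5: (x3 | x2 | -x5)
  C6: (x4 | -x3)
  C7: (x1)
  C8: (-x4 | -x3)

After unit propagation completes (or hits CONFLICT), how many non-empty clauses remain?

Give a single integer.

unit clause [5] forces x5=T; simplify:
  drop -5 from [-6, -5, -2] -> [-6, -2]
  drop -5 from [3, 2, -5] -> [3, 2]
  satisfied 1 clause(s); 7 remain; assigned so far: [5]
unit clause [1] forces x1=T; simplify:
  drop -1 from [-1, -3] -> [-3]
  satisfied 2 clause(s); 5 remain; assigned so far: [1, 5]
unit clause [-3] forces x3=F; simplify:
  drop 3 from [3, 2] -> [2]
  satisfied 3 clause(s); 2 remain; assigned so far: [1, 3, 5]
unit clause [2] forces x2=T; simplify:
  drop -2 from [-6, -2] -> [-6]
  satisfied 1 clause(s); 1 remain; assigned so far: [1, 2, 3, 5]
unit clause [-6] forces x6=F; simplify:
  satisfied 1 clause(s); 0 remain; assigned so far: [1, 2, 3, 5, 6]

Answer: 0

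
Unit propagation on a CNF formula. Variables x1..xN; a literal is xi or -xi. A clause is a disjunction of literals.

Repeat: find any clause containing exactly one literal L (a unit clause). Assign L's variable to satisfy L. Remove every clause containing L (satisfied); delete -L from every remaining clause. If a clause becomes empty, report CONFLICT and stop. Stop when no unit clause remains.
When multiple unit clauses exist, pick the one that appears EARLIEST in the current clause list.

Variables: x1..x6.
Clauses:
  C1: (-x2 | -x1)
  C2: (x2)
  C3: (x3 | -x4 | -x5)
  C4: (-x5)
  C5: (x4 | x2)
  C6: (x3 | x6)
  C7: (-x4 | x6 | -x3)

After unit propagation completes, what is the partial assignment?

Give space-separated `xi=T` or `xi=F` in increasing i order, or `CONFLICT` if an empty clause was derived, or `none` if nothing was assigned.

Answer: x1=F x2=T x5=F

Derivation:
unit clause [2] forces x2=T; simplify:
  drop -2 from [-2, -1] -> [-1]
  satisfied 2 clause(s); 5 remain; assigned so far: [2]
unit clause [-1] forces x1=F; simplify:
  satisfied 1 clause(s); 4 remain; assigned so far: [1, 2]
unit clause [-5] forces x5=F; simplify:
  satisfied 2 clause(s); 2 remain; assigned so far: [1, 2, 5]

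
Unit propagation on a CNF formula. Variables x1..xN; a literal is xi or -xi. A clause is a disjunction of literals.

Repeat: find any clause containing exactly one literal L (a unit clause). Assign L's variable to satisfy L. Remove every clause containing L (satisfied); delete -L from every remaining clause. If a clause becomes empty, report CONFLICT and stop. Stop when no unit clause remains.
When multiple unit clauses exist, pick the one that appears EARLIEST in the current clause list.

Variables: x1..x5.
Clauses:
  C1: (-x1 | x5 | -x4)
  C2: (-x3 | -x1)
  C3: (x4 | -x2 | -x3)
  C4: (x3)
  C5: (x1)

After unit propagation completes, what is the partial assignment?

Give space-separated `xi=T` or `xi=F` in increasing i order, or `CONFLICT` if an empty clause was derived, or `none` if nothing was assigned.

unit clause [3] forces x3=T; simplify:
  drop -3 from [-3, -1] -> [-1]
  drop -3 from [4, -2, -3] -> [4, -2]
  satisfied 1 clause(s); 4 remain; assigned so far: [3]
unit clause [-1] forces x1=F; simplify:
  drop 1 from [1] -> [] (empty!)
  satisfied 2 clause(s); 2 remain; assigned so far: [1, 3]
CONFLICT (empty clause)

Answer: CONFLICT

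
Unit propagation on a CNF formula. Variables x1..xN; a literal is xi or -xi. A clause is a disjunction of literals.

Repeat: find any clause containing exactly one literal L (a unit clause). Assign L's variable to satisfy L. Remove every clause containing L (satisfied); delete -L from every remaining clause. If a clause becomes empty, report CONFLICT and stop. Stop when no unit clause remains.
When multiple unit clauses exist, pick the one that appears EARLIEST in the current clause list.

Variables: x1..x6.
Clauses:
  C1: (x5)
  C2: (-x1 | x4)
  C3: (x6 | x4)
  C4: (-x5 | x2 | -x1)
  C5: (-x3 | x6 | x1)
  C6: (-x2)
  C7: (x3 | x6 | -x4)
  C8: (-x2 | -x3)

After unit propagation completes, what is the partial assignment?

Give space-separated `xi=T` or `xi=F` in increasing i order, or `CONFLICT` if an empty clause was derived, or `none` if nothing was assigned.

unit clause [5] forces x5=T; simplify:
  drop -5 from [-5, 2, -1] -> [2, -1]
  satisfied 1 clause(s); 7 remain; assigned so far: [5]
unit clause [-2] forces x2=F; simplify:
  drop 2 from [2, -1] -> [-1]
  satisfied 2 clause(s); 5 remain; assigned so far: [2, 5]
unit clause [-1] forces x1=F; simplify:
  drop 1 from [-3, 6, 1] -> [-3, 6]
  satisfied 2 clause(s); 3 remain; assigned so far: [1, 2, 5]

Answer: x1=F x2=F x5=T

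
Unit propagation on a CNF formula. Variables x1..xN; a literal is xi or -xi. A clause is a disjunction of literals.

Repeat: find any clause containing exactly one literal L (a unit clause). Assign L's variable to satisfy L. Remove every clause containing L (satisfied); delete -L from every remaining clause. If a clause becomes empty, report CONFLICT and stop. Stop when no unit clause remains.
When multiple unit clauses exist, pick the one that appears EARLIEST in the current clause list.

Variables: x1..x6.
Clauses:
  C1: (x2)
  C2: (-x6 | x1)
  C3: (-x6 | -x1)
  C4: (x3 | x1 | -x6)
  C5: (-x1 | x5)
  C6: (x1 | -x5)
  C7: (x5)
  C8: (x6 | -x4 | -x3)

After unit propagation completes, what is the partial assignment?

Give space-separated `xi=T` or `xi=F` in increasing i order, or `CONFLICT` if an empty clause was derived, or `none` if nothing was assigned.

unit clause [2] forces x2=T; simplify:
  satisfied 1 clause(s); 7 remain; assigned so far: [2]
unit clause [5] forces x5=T; simplify:
  drop -5 from [1, -5] -> [1]
  satisfied 2 clause(s); 5 remain; assigned so far: [2, 5]
unit clause [1] forces x1=T; simplify:
  drop -1 from [-6, -1] -> [-6]
  satisfied 3 clause(s); 2 remain; assigned so far: [1, 2, 5]
unit clause [-6] forces x6=F; simplify:
  drop 6 from [6, -4, -3] -> [-4, -3]
  satisfied 1 clause(s); 1 remain; assigned so far: [1, 2, 5, 6]

Answer: x1=T x2=T x5=T x6=F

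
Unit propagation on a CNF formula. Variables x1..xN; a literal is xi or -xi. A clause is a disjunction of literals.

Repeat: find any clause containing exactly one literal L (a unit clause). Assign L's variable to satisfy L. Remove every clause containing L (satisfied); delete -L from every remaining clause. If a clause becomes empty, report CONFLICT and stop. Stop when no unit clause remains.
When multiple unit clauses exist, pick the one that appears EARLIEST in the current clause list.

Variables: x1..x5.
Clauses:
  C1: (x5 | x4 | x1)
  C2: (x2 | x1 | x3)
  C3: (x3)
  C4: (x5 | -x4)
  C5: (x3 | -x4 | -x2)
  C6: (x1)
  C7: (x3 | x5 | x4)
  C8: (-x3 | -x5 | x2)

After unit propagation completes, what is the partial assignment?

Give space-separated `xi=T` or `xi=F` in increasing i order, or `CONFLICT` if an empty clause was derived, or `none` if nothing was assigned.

unit clause [3] forces x3=T; simplify:
  drop -3 from [-3, -5, 2] -> [-5, 2]
  satisfied 4 clause(s); 4 remain; assigned so far: [3]
unit clause [1] forces x1=T; simplify:
  satisfied 2 clause(s); 2 remain; assigned so far: [1, 3]

Answer: x1=T x3=T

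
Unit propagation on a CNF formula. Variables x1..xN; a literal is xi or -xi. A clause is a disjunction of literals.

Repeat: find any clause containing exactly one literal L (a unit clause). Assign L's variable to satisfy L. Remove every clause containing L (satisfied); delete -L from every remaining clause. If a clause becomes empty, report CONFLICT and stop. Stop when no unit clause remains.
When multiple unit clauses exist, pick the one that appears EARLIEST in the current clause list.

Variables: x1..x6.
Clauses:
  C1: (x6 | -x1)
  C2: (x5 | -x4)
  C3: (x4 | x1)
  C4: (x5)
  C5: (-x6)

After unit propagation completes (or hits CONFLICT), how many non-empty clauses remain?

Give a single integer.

Answer: 0

Derivation:
unit clause [5] forces x5=T; simplify:
  satisfied 2 clause(s); 3 remain; assigned so far: [5]
unit clause [-6] forces x6=F; simplify:
  drop 6 from [6, -1] -> [-1]
  satisfied 1 clause(s); 2 remain; assigned so far: [5, 6]
unit clause [-1] forces x1=F; simplify:
  drop 1 from [4, 1] -> [4]
  satisfied 1 clause(s); 1 remain; assigned so far: [1, 5, 6]
unit clause [4] forces x4=T; simplify:
  satisfied 1 clause(s); 0 remain; assigned so far: [1, 4, 5, 6]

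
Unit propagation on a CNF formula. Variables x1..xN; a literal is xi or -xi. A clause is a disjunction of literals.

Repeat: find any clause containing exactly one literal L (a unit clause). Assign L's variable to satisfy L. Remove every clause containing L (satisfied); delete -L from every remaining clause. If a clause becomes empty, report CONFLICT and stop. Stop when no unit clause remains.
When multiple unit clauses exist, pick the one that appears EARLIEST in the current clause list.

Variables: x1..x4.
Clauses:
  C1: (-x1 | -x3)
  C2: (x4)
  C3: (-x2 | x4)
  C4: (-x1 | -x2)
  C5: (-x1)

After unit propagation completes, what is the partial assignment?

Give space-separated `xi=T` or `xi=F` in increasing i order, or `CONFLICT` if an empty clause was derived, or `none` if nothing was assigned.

unit clause [4] forces x4=T; simplify:
  satisfied 2 clause(s); 3 remain; assigned so far: [4]
unit clause [-1] forces x1=F; simplify:
  satisfied 3 clause(s); 0 remain; assigned so far: [1, 4]

Answer: x1=F x4=T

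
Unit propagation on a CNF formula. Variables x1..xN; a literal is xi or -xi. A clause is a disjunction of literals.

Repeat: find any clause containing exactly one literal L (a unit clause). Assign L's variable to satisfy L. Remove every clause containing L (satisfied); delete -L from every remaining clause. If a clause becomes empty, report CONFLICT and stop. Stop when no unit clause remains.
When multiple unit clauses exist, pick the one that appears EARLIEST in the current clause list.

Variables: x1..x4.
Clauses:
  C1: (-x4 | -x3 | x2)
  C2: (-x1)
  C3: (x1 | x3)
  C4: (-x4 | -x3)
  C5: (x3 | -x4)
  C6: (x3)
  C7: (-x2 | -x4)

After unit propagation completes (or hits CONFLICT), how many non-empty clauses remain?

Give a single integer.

unit clause [-1] forces x1=F; simplify:
  drop 1 from [1, 3] -> [3]
  satisfied 1 clause(s); 6 remain; assigned so far: [1]
unit clause [3] forces x3=T; simplify:
  drop -3 from [-4, -3, 2] -> [-4, 2]
  drop -3 from [-4, -3] -> [-4]
  satisfied 3 clause(s); 3 remain; assigned so far: [1, 3]
unit clause [-4] forces x4=F; simplify:
  satisfied 3 clause(s); 0 remain; assigned so far: [1, 3, 4]

Answer: 0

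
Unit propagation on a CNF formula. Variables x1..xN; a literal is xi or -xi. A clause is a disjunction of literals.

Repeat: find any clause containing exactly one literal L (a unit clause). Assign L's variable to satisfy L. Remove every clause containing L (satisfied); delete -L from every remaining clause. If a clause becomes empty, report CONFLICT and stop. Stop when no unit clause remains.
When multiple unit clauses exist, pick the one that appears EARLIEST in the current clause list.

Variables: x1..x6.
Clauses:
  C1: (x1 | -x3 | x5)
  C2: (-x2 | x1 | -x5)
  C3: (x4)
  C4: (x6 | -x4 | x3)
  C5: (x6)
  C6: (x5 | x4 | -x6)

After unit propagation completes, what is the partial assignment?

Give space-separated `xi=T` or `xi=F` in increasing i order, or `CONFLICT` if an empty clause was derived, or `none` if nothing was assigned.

unit clause [4] forces x4=T; simplify:
  drop -4 from [6, -4, 3] -> [6, 3]
  satisfied 2 clause(s); 4 remain; assigned so far: [4]
unit clause [6] forces x6=T; simplify:
  satisfied 2 clause(s); 2 remain; assigned so far: [4, 6]

Answer: x4=T x6=T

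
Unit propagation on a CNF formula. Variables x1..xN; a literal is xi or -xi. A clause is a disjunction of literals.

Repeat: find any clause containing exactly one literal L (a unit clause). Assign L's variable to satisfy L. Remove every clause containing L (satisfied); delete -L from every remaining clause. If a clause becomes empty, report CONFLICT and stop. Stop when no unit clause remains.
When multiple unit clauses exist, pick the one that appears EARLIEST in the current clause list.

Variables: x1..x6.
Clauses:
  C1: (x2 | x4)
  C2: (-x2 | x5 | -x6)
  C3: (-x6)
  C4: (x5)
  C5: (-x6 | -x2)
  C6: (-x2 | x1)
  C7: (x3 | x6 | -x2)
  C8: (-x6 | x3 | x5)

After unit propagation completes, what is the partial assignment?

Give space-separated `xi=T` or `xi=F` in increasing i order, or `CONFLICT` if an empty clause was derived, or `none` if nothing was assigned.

Answer: x5=T x6=F

Derivation:
unit clause [-6] forces x6=F; simplify:
  drop 6 from [3, 6, -2] -> [3, -2]
  satisfied 4 clause(s); 4 remain; assigned so far: [6]
unit clause [5] forces x5=T; simplify:
  satisfied 1 clause(s); 3 remain; assigned so far: [5, 6]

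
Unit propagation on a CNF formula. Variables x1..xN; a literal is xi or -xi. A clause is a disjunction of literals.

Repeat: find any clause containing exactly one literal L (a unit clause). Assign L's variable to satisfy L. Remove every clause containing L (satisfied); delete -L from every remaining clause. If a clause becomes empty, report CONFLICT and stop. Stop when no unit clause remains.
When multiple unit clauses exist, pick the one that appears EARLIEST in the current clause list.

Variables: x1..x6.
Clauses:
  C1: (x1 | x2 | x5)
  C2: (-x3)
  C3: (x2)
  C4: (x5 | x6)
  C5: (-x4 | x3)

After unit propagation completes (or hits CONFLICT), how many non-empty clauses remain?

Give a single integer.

unit clause [-3] forces x3=F; simplify:
  drop 3 from [-4, 3] -> [-4]
  satisfied 1 clause(s); 4 remain; assigned so far: [3]
unit clause [2] forces x2=T; simplify:
  satisfied 2 clause(s); 2 remain; assigned so far: [2, 3]
unit clause [-4] forces x4=F; simplify:
  satisfied 1 clause(s); 1 remain; assigned so far: [2, 3, 4]

Answer: 1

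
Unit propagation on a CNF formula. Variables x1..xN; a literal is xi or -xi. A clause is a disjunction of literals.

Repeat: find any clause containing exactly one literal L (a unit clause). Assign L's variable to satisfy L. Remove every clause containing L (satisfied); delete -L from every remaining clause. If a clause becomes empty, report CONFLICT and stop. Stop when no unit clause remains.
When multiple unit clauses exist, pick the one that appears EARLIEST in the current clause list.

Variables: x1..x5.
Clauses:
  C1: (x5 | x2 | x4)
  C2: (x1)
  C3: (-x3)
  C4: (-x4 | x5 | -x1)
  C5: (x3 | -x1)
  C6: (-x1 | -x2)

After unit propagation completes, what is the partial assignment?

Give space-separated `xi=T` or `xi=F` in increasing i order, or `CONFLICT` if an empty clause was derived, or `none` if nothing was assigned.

Answer: CONFLICT

Derivation:
unit clause [1] forces x1=T; simplify:
  drop -1 from [-4, 5, -1] -> [-4, 5]
  drop -1 from [3, -1] -> [3]
  drop -1 from [-1, -2] -> [-2]
  satisfied 1 clause(s); 5 remain; assigned so far: [1]
unit clause [-3] forces x3=F; simplify:
  drop 3 from [3] -> [] (empty!)
  satisfied 1 clause(s); 4 remain; assigned so far: [1, 3]
CONFLICT (empty clause)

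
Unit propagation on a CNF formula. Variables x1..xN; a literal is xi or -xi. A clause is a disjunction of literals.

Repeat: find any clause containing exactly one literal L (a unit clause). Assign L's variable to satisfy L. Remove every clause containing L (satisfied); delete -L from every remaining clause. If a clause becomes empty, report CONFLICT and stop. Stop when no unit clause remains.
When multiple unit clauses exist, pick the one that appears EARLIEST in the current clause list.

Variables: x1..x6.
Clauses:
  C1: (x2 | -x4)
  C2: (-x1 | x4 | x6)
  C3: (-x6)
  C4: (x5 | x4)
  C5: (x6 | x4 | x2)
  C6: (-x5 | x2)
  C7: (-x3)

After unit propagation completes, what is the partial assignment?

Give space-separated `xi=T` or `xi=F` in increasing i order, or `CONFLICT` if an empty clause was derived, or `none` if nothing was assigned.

unit clause [-6] forces x6=F; simplify:
  drop 6 from [-1, 4, 6] -> [-1, 4]
  drop 6 from [6, 4, 2] -> [4, 2]
  satisfied 1 clause(s); 6 remain; assigned so far: [6]
unit clause [-3] forces x3=F; simplify:
  satisfied 1 clause(s); 5 remain; assigned so far: [3, 6]

Answer: x3=F x6=F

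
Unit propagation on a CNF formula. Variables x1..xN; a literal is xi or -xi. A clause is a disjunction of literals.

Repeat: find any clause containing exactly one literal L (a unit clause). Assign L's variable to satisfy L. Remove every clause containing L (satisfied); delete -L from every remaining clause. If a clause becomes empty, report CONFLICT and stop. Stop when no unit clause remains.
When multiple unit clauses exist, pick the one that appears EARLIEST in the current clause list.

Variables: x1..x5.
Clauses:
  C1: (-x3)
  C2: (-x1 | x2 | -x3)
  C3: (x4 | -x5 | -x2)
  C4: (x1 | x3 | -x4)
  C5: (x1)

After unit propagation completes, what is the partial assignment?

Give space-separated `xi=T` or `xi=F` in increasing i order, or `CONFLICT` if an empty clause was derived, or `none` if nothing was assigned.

unit clause [-3] forces x3=F; simplify:
  drop 3 from [1, 3, -4] -> [1, -4]
  satisfied 2 clause(s); 3 remain; assigned so far: [3]
unit clause [1] forces x1=T; simplify:
  satisfied 2 clause(s); 1 remain; assigned so far: [1, 3]

Answer: x1=T x3=F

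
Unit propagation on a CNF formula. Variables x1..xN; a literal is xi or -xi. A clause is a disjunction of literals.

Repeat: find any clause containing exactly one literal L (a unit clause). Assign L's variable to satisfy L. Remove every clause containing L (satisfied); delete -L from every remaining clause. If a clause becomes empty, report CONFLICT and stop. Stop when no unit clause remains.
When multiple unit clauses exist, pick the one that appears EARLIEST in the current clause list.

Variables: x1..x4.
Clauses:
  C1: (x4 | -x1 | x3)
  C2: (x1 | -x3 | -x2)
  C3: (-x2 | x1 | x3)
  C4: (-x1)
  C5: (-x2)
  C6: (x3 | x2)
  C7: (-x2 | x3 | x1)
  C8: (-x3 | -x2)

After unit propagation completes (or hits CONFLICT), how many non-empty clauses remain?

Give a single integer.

Answer: 0

Derivation:
unit clause [-1] forces x1=F; simplify:
  drop 1 from [1, -3, -2] -> [-3, -2]
  drop 1 from [-2, 1, 3] -> [-2, 3]
  drop 1 from [-2, 3, 1] -> [-2, 3]
  satisfied 2 clause(s); 6 remain; assigned so far: [1]
unit clause [-2] forces x2=F; simplify:
  drop 2 from [3, 2] -> [3]
  satisfied 5 clause(s); 1 remain; assigned so far: [1, 2]
unit clause [3] forces x3=T; simplify:
  satisfied 1 clause(s); 0 remain; assigned so far: [1, 2, 3]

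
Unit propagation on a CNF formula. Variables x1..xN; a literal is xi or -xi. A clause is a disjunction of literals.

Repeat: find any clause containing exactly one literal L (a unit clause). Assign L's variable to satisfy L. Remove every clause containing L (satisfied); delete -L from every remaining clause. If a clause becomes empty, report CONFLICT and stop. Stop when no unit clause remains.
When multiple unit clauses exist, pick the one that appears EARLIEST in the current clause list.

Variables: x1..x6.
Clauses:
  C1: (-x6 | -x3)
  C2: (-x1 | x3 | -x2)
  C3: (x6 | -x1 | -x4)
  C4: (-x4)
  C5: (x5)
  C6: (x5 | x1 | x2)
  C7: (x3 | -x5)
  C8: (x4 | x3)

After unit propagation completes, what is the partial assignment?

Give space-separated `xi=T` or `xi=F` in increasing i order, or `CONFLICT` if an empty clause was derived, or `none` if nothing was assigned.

Answer: x3=T x4=F x5=T x6=F

Derivation:
unit clause [-4] forces x4=F; simplify:
  drop 4 from [4, 3] -> [3]
  satisfied 2 clause(s); 6 remain; assigned so far: [4]
unit clause [5] forces x5=T; simplify:
  drop -5 from [3, -5] -> [3]
  satisfied 2 clause(s); 4 remain; assigned so far: [4, 5]
unit clause [3] forces x3=T; simplify:
  drop -3 from [-6, -3] -> [-6]
  satisfied 3 clause(s); 1 remain; assigned so far: [3, 4, 5]
unit clause [-6] forces x6=F; simplify:
  satisfied 1 clause(s); 0 remain; assigned so far: [3, 4, 5, 6]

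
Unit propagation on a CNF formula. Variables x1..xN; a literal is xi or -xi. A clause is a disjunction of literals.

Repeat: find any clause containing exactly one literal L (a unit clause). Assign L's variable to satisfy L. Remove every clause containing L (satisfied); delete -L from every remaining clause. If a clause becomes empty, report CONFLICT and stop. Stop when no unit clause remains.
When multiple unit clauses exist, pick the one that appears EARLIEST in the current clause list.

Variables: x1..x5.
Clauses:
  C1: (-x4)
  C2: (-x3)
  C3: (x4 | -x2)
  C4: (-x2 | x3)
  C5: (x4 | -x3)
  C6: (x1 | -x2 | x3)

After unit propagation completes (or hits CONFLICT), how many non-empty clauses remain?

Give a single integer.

Answer: 0

Derivation:
unit clause [-4] forces x4=F; simplify:
  drop 4 from [4, -2] -> [-2]
  drop 4 from [4, -3] -> [-3]
  satisfied 1 clause(s); 5 remain; assigned so far: [4]
unit clause [-3] forces x3=F; simplify:
  drop 3 from [-2, 3] -> [-2]
  drop 3 from [1, -2, 3] -> [1, -2]
  satisfied 2 clause(s); 3 remain; assigned so far: [3, 4]
unit clause [-2] forces x2=F; simplify:
  satisfied 3 clause(s); 0 remain; assigned so far: [2, 3, 4]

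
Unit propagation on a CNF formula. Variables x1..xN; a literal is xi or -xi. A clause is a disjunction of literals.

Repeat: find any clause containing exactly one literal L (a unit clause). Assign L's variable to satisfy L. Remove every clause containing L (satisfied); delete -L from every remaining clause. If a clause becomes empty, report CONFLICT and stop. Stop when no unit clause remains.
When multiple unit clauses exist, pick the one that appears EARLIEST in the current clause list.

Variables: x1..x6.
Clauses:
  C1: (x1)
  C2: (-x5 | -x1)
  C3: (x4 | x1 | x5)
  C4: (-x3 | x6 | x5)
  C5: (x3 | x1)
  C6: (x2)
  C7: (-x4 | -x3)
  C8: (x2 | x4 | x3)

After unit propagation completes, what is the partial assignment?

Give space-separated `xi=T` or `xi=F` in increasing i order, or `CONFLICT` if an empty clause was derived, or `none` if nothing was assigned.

Answer: x1=T x2=T x5=F

Derivation:
unit clause [1] forces x1=T; simplify:
  drop -1 from [-5, -1] -> [-5]
  satisfied 3 clause(s); 5 remain; assigned so far: [1]
unit clause [-5] forces x5=F; simplify:
  drop 5 from [-3, 6, 5] -> [-3, 6]
  satisfied 1 clause(s); 4 remain; assigned so far: [1, 5]
unit clause [2] forces x2=T; simplify:
  satisfied 2 clause(s); 2 remain; assigned so far: [1, 2, 5]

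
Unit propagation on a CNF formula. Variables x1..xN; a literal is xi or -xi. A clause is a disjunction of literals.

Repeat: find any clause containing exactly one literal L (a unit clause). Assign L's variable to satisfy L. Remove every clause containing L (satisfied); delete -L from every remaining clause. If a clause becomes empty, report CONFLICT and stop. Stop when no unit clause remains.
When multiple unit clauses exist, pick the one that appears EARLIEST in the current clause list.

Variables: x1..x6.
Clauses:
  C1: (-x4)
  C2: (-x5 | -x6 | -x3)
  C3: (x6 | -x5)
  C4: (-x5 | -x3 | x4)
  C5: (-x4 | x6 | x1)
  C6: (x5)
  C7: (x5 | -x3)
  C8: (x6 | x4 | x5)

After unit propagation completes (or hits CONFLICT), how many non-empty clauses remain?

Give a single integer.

Answer: 0

Derivation:
unit clause [-4] forces x4=F; simplify:
  drop 4 from [-5, -3, 4] -> [-5, -3]
  drop 4 from [6, 4, 5] -> [6, 5]
  satisfied 2 clause(s); 6 remain; assigned so far: [4]
unit clause [5] forces x5=T; simplify:
  drop -5 from [-5, -6, -3] -> [-6, -3]
  drop -5 from [6, -5] -> [6]
  drop -5 from [-5, -3] -> [-3]
  satisfied 3 clause(s); 3 remain; assigned so far: [4, 5]
unit clause [6] forces x6=T; simplify:
  drop -6 from [-6, -3] -> [-3]
  satisfied 1 clause(s); 2 remain; assigned so far: [4, 5, 6]
unit clause [-3] forces x3=F; simplify:
  satisfied 2 clause(s); 0 remain; assigned so far: [3, 4, 5, 6]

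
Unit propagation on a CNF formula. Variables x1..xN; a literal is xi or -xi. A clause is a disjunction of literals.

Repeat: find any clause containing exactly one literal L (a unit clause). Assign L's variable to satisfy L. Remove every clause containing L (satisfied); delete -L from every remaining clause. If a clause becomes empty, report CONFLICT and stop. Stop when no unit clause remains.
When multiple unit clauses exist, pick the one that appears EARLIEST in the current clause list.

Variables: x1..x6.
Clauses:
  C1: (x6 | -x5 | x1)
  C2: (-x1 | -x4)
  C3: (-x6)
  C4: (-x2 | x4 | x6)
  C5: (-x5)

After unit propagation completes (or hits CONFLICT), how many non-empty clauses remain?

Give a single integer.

unit clause [-6] forces x6=F; simplify:
  drop 6 from [6, -5, 1] -> [-5, 1]
  drop 6 from [-2, 4, 6] -> [-2, 4]
  satisfied 1 clause(s); 4 remain; assigned so far: [6]
unit clause [-5] forces x5=F; simplify:
  satisfied 2 clause(s); 2 remain; assigned so far: [5, 6]

Answer: 2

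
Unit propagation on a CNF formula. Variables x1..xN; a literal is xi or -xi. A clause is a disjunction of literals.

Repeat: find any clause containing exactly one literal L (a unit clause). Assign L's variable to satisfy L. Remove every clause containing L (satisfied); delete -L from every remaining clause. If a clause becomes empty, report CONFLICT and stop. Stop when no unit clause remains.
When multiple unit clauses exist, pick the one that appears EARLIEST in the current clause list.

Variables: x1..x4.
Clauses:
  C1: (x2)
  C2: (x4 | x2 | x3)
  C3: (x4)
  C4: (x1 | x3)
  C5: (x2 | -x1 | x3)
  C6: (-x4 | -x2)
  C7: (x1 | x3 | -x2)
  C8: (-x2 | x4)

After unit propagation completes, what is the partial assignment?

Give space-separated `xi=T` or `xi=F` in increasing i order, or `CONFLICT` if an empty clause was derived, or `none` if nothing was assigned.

unit clause [2] forces x2=T; simplify:
  drop -2 from [-4, -2] -> [-4]
  drop -2 from [1, 3, -2] -> [1, 3]
  drop -2 from [-2, 4] -> [4]
  satisfied 3 clause(s); 5 remain; assigned so far: [2]
unit clause [4] forces x4=T; simplify:
  drop -4 from [-4] -> [] (empty!)
  satisfied 2 clause(s); 3 remain; assigned so far: [2, 4]
CONFLICT (empty clause)

Answer: CONFLICT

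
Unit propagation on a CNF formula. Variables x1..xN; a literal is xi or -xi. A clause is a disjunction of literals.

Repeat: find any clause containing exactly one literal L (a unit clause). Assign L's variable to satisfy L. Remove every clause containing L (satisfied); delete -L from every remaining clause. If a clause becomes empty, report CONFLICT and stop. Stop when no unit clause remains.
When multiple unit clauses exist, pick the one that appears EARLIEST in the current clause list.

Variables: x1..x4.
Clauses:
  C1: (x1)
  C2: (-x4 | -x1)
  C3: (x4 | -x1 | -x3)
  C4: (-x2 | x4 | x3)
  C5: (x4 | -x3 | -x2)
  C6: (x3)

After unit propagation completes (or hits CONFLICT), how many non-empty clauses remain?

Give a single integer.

unit clause [1] forces x1=T; simplify:
  drop -1 from [-4, -1] -> [-4]
  drop -1 from [4, -1, -3] -> [4, -3]
  satisfied 1 clause(s); 5 remain; assigned so far: [1]
unit clause [-4] forces x4=F; simplify:
  drop 4 from [4, -3] -> [-3]
  drop 4 from [-2, 4, 3] -> [-2, 3]
  drop 4 from [4, -3, -2] -> [-3, -2]
  satisfied 1 clause(s); 4 remain; assigned so far: [1, 4]
unit clause [-3] forces x3=F; simplify:
  drop 3 from [-2, 3] -> [-2]
  drop 3 from [3] -> [] (empty!)
  satisfied 2 clause(s); 2 remain; assigned so far: [1, 3, 4]
CONFLICT (empty clause)

Answer: 1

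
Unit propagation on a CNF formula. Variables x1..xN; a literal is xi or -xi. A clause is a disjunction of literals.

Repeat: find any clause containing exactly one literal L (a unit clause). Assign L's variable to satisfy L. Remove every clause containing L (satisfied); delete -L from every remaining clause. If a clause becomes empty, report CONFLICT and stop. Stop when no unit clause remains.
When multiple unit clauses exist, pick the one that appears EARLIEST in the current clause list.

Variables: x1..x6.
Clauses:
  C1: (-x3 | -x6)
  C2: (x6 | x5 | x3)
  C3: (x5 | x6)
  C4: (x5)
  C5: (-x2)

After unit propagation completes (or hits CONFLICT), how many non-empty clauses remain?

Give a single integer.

unit clause [5] forces x5=T; simplify:
  satisfied 3 clause(s); 2 remain; assigned so far: [5]
unit clause [-2] forces x2=F; simplify:
  satisfied 1 clause(s); 1 remain; assigned so far: [2, 5]

Answer: 1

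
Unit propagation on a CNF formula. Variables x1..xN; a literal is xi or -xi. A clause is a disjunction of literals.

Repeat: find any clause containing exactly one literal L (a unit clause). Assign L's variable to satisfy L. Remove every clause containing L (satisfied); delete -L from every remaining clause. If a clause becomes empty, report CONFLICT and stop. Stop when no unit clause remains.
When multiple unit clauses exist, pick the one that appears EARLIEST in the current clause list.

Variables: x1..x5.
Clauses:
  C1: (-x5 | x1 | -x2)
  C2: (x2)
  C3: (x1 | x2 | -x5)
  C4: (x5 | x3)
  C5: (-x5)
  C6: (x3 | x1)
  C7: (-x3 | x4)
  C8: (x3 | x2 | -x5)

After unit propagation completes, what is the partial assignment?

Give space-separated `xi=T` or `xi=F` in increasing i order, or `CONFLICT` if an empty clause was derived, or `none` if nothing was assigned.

Answer: x2=T x3=T x4=T x5=F

Derivation:
unit clause [2] forces x2=T; simplify:
  drop -2 from [-5, 1, -2] -> [-5, 1]
  satisfied 3 clause(s); 5 remain; assigned so far: [2]
unit clause [-5] forces x5=F; simplify:
  drop 5 from [5, 3] -> [3]
  satisfied 2 clause(s); 3 remain; assigned so far: [2, 5]
unit clause [3] forces x3=T; simplify:
  drop -3 from [-3, 4] -> [4]
  satisfied 2 clause(s); 1 remain; assigned so far: [2, 3, 5]
unit clause [4] forces x4=T; simplify:
  satisfied 1 clause(s); 0 remain; assigned so far: [2, 3, 4, 5]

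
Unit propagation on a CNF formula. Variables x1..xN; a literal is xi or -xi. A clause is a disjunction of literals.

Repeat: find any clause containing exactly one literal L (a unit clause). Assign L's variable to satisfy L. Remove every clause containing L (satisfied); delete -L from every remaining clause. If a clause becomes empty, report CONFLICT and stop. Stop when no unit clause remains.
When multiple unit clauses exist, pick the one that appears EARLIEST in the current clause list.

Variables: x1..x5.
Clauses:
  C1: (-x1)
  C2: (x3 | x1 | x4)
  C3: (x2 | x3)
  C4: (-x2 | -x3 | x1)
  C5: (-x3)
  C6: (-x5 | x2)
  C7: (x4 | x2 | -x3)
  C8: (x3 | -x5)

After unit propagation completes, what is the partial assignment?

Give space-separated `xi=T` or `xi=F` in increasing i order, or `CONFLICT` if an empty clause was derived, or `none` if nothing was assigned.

Answer: x1=F x2=T x3=F x4=T x5=F

Derivation:
unit clause [-1] forces x1=F; simplify:
  drop 1 from [3, 1, 4] -> [3, 4]
  drop 1 from [-2, -3, 1] -> [-2, -3]
  satisfied 1 clause(s); 7 remain; assigned so far: [1]
unit clause [-3] forces x3=F; simplify:
  drop 3 from [3, 4] -> [4]
  drop 3 from [2, 3] -> [2]
  drop 3 from [3, -5] -> [-5]
  satisfied 3 clause(s); 4 remain; assigned so far: [1, 3]
unit clause [4] forces x4=T; simplify:
  satisfied 1 clause(s); 3 remain; assigned so far: [1, 3, 4]
unit clause [2] forces x2=T; simplify:
  satisfied 2 clause(s); 1 remain; assigned so far: [1, 2, 3, 4]
unit clause [-5] forces x5=F; simplify:
  satisfied 1 clause(s); 0 remain; assigned so far: [1, 2, 3, 4, 5]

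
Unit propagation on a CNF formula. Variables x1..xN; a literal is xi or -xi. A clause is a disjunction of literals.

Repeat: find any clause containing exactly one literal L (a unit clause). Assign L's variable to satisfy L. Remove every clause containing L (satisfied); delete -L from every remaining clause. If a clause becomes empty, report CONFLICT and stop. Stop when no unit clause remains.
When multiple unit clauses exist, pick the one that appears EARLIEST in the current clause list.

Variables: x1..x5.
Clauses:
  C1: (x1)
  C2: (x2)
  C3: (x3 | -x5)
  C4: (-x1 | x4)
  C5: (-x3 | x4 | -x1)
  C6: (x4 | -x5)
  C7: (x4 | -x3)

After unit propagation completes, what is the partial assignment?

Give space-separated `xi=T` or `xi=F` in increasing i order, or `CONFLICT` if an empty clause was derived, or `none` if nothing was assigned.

unit clause [1] forces x1=T; simplify:
  drop -1 from [-1, 4] -> [4]
  drop -1 from [-3, 4, -1] -> [-3, 4]
  satisfied 1 clause(s); 6 remain; assigned so far: [1]
unit clause [2] forces x2=T; simplify:
  satisfied 1 clause(s); 5 remain; assigned so far: [1, 2]
unit clause [4] forces x4=T; simplify:
  satisfied 4 clause(s); 1 remain; assigned so far: [1, 2, 4]

Answer: x1=T x2=T x4=T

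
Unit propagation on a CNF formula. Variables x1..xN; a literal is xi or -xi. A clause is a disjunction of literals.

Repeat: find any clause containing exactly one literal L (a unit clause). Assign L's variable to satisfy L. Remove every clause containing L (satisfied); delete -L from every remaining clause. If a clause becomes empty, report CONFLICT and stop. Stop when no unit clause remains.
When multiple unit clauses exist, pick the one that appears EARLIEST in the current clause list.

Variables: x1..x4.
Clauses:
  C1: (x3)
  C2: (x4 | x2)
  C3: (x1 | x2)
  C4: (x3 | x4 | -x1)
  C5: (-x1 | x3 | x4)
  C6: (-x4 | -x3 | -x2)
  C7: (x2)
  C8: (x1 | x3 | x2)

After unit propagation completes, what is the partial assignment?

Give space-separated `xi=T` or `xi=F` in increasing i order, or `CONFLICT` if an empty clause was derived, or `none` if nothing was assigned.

unit clause [3] forces x3=T; simplify:
  drop -3 from [-4, -3, -2] -> [-4, -2]
  satisfied 4 clause(s); 4 remain; assigned so far: [3]
unit clause [2] forces x2=T; simplify:
  drop -2 from [-4, -2] -> [-4]
  satisfied 3 clause(s); 1 remain; assigned so far: [2, 3]
unit clause [-4] forces x4=F; simplify:
  satisfied 1 clause(s); 0 remain; assigned so far: [2, 3, 4]

Answer: x2=T x3=T x4=F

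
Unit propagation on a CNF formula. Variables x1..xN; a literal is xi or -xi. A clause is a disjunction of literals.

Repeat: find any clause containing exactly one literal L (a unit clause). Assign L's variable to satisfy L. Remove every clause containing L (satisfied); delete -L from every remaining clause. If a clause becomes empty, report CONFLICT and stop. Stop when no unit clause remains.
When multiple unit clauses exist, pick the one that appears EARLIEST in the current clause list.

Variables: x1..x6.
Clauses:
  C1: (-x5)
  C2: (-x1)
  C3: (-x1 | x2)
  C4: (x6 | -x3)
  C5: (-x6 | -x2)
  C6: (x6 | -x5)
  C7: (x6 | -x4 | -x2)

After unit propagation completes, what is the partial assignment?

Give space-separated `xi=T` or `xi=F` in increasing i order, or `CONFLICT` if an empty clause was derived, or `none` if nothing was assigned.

unit clause [-5] forces x5=F; simplify:
  satisfied 2 clause(s); 5 remain; assigned so far: [5]
unit clause [-1] forces x1=F; simplify:
  satisfied 2 clause(s); 3 remain; assigned so far: [1, 5]

Answer: x1=F x5=F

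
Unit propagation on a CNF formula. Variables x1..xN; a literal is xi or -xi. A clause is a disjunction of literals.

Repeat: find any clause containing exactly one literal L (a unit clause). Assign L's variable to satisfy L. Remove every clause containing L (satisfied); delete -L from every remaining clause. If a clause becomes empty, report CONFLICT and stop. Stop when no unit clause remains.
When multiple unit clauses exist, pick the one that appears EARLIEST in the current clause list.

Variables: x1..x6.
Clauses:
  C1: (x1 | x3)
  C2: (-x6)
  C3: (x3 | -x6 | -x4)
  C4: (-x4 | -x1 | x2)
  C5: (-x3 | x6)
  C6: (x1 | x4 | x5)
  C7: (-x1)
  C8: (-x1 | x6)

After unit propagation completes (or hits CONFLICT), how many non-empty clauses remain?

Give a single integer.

Answer: 1

Derivation:
unit clause [-6] forces x6=F; simplify:
  drop 6 from [-3, 6] -> [-3]
  drop 6 from [-1, 6] -> [-1]
  satisfied 2 clause(s); 6 remain; assigned so far: [6]
unit clause [-3] forces x3=F; simplify:
  drop 3 from [1, 3] -> [1]
  satisfied 1 clause(s); 5 remain; assigned so far: [3, 6]
unit clause [1] forces x1=T; simplify:
  drop -1 from [-4, -1, 2] -> [-4, 2]
  drop -1 from [-1] -> [] (empty!)
  drop -1 from [-1] -> [] (empty!)
  satisfied 2 clause(s); 3 remain; assigned so far: [1, 3, 6]
CONFLICT (empty clause)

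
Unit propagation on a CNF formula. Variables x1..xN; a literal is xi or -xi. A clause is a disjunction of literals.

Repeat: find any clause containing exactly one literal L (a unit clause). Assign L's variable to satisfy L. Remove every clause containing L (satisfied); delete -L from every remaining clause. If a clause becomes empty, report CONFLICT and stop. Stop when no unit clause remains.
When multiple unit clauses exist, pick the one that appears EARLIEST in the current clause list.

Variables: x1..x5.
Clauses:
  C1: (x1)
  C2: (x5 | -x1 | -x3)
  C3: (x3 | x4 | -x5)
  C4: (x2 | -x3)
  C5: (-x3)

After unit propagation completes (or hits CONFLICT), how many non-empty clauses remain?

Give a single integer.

Answer: 1

Derivation:
unit clause [1] forces x1=T; simplify:
  drop -1 from [5, -1, -3] -> [5, -3]
  satisfied 1 clause(s); 4 remain; assigned so far: [1]
unit clause [-3] forces x3=F; simplify:
  drop 3 from [3, 4, -5] -> [4, -5]
  satisfied 3 clause(s); 1 remain; assigned so far: [1, 3]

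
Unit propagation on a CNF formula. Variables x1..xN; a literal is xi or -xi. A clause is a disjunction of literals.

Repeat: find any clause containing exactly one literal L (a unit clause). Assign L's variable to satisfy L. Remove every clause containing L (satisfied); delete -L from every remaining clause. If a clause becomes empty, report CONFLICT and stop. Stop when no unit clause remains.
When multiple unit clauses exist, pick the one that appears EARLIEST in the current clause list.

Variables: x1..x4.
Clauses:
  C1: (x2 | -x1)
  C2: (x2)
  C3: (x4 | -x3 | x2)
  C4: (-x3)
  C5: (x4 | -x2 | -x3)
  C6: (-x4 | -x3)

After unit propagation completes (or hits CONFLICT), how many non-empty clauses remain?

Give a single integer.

Answer: 0

Derivation:
unit clause [2] forces x2=T; simplify:
  drop -2 from [4, -2, -3] -> [4, -3]
  satisfied 3 clause(s); 3 remain; assigned so far: [2]
unit clause [-3] forces x3=F; simplify:
  satisfied 3 clause(s); 0 remain; assigned so far: [2, 3]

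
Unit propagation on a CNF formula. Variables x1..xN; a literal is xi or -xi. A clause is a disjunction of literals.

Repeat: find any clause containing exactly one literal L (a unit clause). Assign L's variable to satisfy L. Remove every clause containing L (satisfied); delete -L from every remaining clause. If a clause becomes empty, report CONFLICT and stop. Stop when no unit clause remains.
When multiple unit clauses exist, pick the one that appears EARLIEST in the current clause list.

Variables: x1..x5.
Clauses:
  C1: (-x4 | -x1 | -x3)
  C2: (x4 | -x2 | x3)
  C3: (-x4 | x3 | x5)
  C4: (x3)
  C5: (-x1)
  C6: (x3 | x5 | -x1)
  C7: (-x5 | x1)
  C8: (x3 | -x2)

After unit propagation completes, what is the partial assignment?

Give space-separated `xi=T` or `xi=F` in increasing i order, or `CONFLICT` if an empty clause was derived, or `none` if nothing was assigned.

unit clause [3] forces x3=T; simplify:
  drop -3 from [-4, -1, -3] -> [-4, -1]
  satisfied 5 clause(s); 3 remain; assigned so far: [3]
unit clause [-1] forces x1=F; simplify:
  drop 1 from [-5, 1] -> [-5]
  satisfied 2 clause(s); 1 remain; assigned so far: [1, 3]
unit clause [-5] forces x5=F; simplify:
  satisfied 1 clause(s); 0 remain; assigned so far: [1, 3, 5]

Answer: x1=F x3=T x5=F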